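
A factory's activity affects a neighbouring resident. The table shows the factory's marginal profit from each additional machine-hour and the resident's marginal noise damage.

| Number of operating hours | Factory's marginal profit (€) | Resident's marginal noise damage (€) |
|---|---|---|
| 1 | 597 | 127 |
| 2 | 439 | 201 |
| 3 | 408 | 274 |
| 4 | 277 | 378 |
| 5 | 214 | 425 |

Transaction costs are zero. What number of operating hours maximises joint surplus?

Bargaining reaches the level where marginal profit last exceeds marginal noise damage.
That holds through level 3 (408 ≥ 274) but not at 4 (277 < 378).

3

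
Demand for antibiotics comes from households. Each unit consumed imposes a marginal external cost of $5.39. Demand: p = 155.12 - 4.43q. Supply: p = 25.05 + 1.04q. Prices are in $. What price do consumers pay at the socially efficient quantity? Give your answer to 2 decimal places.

Social marginal benefit = demand − MEC = 149.73 - 4.43q.
Set SMB = MC: 149.73 - 4.43q = 25.05 + 1.04q → q* = 22.7934.
Consumer price on the demand curve at q*: 155.12 − 4.43×22.7934 = 54.1452.

P = $54.15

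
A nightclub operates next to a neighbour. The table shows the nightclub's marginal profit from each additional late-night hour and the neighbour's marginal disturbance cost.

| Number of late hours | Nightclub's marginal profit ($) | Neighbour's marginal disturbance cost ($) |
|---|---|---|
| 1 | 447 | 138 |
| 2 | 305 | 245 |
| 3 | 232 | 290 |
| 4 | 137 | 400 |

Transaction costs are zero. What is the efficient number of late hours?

2

Bargaining reaches the level where marginal profit last exceeds marginal disturbance cost.
That holds through level 2 (305 ≥ 245) but not at 3 (232 < 290).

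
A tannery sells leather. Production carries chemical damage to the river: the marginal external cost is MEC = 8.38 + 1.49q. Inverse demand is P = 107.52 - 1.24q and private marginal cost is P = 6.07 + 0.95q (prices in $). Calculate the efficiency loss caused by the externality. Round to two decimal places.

Market equilibrium (private): 6.07 + 0.95q = 107.52 - 1.24q → q_m = 46.3242.
Social marginal cost = private MC + MEC = 14.45 + 2.44q.
Set SMC = demand: 14.45 + 2.44q = 107.52 - 1.24q → q* = 25.2908.
The welfare-loss triangle has base |q_m − q*| and height MEC(q_m) (the vertical gap between SMC and demand is zero at q* and MEC at q_m).
DWL = ½ × 21.0334 × 77.4031 = 814.0252.

DWL = $814.03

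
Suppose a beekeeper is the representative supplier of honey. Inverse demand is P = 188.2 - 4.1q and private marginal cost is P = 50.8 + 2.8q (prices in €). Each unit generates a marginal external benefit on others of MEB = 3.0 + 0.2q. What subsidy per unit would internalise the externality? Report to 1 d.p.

subsidy = €7.2 per unit

Social marginal cost = private MC − MEB = 47.8 + 2.6q.
Set SMC = demand: 47.8 + 2.6q = 188.2 - 4.1q → q* = 20.9552.
The Pigouvian subsidy equals MEB at q*: 3.0 + 0.2×20.9552 = 7.1910.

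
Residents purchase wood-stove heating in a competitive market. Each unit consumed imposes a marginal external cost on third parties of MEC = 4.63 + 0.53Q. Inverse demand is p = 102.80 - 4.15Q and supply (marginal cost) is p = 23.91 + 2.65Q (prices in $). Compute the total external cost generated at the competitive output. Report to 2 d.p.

$89.38

Market equilibrium (private): 23.91 + 2.65Q = 102.80 - 4.15Q → Q_m = 11.6015.
Total external cost = ∫₀^{Q_m} (4.63 + 0.53Q) dQ = 4.63×11.6015 + ½×0.53×11.6015² = 89.3826.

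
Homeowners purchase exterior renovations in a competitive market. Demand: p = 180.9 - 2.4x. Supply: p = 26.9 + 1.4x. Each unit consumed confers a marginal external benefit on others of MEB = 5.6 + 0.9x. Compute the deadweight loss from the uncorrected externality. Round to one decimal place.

Market equilibrium (private): 26.9 + 1.4x = 180.9 - 2.4x → x_m = 40.5263.
Social marginal benefit = demand + MEB = 186.5 - 1.5x.
Set SMB = MC: 186.5 - 1.5x = 26.9 + 1.4x → x* = 55.0345.
The loss is the area between SMB and MC from x* to x_m; with linear curves that's a triangle of height MEB(x_m).
DWL = ½ × 14.5082 × 42.0737 = 305.2068.

DWL = 305.2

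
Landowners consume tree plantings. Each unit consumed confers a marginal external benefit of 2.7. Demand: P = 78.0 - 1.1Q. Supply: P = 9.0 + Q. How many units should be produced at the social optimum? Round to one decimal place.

Q* = 34.1

Social marginal benefit = demand + MEB = 80.7 - 1.1Q.
Set SMB = MC: 80.7 - 1.1Q = 9.0 + Q → Q* = 34.1429.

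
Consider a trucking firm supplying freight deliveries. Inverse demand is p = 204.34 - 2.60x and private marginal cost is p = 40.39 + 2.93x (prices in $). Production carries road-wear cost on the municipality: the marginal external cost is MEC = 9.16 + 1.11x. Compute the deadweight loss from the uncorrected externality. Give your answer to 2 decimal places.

DWL = $133.27

Market equilibrium (private): 40.39 + 2.93x = 204.34 - 2.60x → x_m = 29.6474.
Social marginal cost = private MC + MEC = 49.55 + 4.04x.
Set SMC = demand: 49.55 + 4.04x = 204.34 - 2.60x → x* = 23.3117.
Height of the DWL triangle at x_m is SMC(x_m) − demand(x_m) = MEC(x_m) = 42.0686.
DWL = ½ × 6.3357 × 42.0686 = 133.2670.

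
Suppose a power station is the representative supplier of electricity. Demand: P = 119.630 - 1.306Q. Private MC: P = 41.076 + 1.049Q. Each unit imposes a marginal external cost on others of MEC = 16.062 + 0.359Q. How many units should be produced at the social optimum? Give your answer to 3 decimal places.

Social marginal cost = private MC + MEC = 57.138 + 1.408Q.
Set SMC = demand: 57.138 + 1.408Q = 119.630 - 1.306Q → Q* = 23.0258.

Q* = 23.026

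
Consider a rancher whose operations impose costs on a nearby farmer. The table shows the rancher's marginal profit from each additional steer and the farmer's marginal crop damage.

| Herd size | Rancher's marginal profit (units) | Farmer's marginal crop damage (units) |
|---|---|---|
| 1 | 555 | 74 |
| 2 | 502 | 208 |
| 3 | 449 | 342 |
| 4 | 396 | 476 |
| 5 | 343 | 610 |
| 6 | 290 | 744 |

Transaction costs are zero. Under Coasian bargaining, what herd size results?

Bargaining reaches the level where marginal profit last exceeds marginal crop damage.
That holds through level 3 (449 ≥ 342) but not at 4 (396 < 476).

3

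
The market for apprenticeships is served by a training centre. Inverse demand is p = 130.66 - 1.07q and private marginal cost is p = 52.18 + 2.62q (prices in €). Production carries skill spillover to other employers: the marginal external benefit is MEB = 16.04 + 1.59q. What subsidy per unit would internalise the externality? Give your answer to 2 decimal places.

Social marginal cost = private MC − MEB = 36.14 + 1.03q.
Set SMC = demand: 36.14 + 1.03q = 130.66 - 1.07q → q* = 45.0095.
The Pigouvian subsidy equals MEB at q*: 16.04 + 1.59×45.0095 = 87.6051.

subsidy = €87.61 per unit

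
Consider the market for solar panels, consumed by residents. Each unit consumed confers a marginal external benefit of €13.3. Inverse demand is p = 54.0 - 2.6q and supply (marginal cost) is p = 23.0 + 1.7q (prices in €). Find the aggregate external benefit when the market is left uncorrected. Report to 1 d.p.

Market equilibrium (private): 23.0 + 1.7q = 54.0 - 2.6q → q_m = 7.2093.
Total external benefit = MEB × q_m = 13.3 × 7.2093 = 95.8837.

€95.9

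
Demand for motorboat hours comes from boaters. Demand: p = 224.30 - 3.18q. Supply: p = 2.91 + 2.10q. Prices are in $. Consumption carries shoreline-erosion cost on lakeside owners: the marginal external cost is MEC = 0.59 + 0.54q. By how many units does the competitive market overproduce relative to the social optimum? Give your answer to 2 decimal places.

Market equilibrium (private): 2.91 + 2.10q = 224.30 - 3.18q → q_m = 41.9299.
Social marginal benefit = demand − MEC = 223.71 - 3.72q.
Set SMB = MC: 223.71 - 3.72q = 2.91 + 2.10q → q* = 37.9381.
Gap = |41.9299 − 37.9381| = 3.9918.

3.99 units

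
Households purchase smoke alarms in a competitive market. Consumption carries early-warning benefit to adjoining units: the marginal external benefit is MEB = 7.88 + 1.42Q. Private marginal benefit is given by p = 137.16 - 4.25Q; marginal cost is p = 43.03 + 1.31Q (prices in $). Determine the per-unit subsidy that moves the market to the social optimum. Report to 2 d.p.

Social marginal benefit = demand + MEB = 145.04 - 2.83Q.
Set SMB = MC: 145.04 - 2.83Q = 43.03 + 1.31Q → Q* = 24.6401.
The Pigouvian subsidy equals MEB at Q*: 7.88 + 1.42×24.6401 = 42.8689.

subsidy = $42.87 per unit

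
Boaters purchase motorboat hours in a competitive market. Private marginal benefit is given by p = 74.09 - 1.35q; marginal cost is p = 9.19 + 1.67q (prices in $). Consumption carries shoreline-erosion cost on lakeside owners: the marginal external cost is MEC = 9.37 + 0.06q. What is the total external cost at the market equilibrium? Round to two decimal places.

Market equilibrium (private): 9.19 + 1.67q = 74.09 - 1.35q → q_m = 21.4901.
Total external cost = ∫₀^{q_m} (9.37 + 0.06q) dq = 9.37×21.4901 + ½×0.06×21.4901² = 215.2170.

$215.22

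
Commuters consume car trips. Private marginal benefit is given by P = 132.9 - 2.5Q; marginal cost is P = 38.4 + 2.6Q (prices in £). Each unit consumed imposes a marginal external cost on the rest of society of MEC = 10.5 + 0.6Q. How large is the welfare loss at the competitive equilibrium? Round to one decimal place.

Market equilibrium (private): 38.4 + 2.6Q = 132.9 - 2.5Q → Q_m = 18.5294.
Social marginal benefit = demand − MEC = 122.4 - 3.1Q.
Set SMB = MC: 122.4 - 3.1Q = 38.4 + 2.6Q → Q* = 14.7368.
The welfare-loss triangle has base |Q_m − Q*| and height MEC(Q_m) (the vertical gap between SMB and MC is zero at Q* and MEC at Q_m).
DWL = ½ × 3.7926 × 21.6176 = 40.9935.

DWL = £41.0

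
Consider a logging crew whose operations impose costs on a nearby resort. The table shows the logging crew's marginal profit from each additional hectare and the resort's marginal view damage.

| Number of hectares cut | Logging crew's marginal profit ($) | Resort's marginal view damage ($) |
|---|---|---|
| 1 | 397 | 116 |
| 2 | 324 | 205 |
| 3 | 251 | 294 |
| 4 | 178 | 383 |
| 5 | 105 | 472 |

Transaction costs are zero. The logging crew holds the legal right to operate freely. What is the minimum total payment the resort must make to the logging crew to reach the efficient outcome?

$534

Left alone the logging crew would choose level 5 (marginal profit stays positive).
Efficient level: k* = 2 (marginal profit ≥ marginal view damage through 2).
The resort must at least cover the logging crew's forgone profit from cutting 5→2: 251 + 178 + 105 = 534.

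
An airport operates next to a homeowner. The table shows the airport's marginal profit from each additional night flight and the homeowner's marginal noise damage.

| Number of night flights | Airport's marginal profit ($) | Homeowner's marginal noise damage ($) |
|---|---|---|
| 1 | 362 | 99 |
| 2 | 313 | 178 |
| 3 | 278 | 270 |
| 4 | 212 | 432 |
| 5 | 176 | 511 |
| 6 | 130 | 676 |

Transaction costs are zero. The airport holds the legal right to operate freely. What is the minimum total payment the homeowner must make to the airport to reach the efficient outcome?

Left alone the airport would choose level 6 (marginal profit stays positive).
Efficient level: k* = 3 (marginal profit ≥ marginal noise damage through 3).
The homeowner must at least cover the airport's forgone profit from cutting 6→3: 212 + 176 + 130 = 518.

$518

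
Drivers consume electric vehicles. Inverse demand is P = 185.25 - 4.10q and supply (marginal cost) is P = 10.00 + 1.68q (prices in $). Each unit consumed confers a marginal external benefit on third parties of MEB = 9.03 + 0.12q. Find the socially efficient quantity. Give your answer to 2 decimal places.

Social marginal benefit = demand + MEB = 194.28 - 3.98q.
Set SMB = MC: 194.28 - 3.98q = 10.00 + 1.68q → q* = 32.5583.

q* = 32.56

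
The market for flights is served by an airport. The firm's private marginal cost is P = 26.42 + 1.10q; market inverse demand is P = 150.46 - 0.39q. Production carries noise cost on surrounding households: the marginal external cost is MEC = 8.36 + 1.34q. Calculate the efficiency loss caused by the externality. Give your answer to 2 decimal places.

DWL = 2540.47

Market equilibrium (private): 26.42 + 1.10q = 150.46 - 0.39q → q_m = 83.2483.
Social marginal cost = private MC + MEC = 34.78 + 2.44q.
Set SMC = demand: 34.78 + 2.44q = 150.46 - 0.39q → q* = 40.8763.
Height of the DWL triangle at q_m is SMC(q_m) − demand(q_m) = MEC(q_m) = 119.9128.
DWL = ½ × 42.3720 × 119.9128 = 2540.4726.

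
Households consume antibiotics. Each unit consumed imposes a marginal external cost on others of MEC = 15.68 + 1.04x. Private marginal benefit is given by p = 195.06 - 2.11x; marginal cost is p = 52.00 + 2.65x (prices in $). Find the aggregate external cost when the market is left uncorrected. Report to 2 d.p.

$940.96

Market equilibrium (private): 52.00 + 2.65x = 195.06 - 2.11x → x_m = 30.0546.
Total external cost = ∫₀^{x_m} (15.68 + 1.04x) dx = 15.68×30.0546 + ½×1.04×30.0546² = 940.9612.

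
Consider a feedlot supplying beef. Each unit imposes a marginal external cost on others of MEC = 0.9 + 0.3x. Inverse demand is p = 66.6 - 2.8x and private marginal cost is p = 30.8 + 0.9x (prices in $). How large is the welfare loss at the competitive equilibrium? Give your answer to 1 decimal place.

DWL = $1.8

Market equilibrium (private): 30.8 + 0.9x = 66.6 - 2.8x → x_m = 9.6757.
Social marginal cost = private MC + MEC = 31.7 + 1.2x.
Set SMC = demand: 31.7 + 1.2x = 66.6 - 2.8x → x* = 8.7250.
The loss is the area between SMC and demand from x* to x_m; with linear curves that's a triangle of height MEC(x_m).
DWL = ½ × 0.9507 × 3.8027 = 1.8076.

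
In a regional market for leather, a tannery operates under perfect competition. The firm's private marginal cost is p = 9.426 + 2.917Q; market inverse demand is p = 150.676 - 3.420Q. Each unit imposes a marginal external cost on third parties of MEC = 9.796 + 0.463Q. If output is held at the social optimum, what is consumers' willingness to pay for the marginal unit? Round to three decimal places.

Social marginal cost = private MC + MEC = 19.222 + 3.380Q.
Set SMC = demand: 19.222 + 3.380Q = 150.676 - 3.420Q → Q* = 19.3315.
Consumer price on the demand curve at Q*: 150.676 − 3.420×19.3315 = 84.5623.

P = 84.562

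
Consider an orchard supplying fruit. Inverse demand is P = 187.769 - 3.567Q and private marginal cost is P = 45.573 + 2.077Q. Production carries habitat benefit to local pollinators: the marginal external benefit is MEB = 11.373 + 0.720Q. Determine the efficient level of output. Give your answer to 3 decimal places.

Social marginal cost = private MC − MEB = 34.200 + 1.357Q.
Set SMC = demand: 34.200 + 1.357Q = 187.769 - 3.567Q → Q* = 31.1879.

Q* = 31.188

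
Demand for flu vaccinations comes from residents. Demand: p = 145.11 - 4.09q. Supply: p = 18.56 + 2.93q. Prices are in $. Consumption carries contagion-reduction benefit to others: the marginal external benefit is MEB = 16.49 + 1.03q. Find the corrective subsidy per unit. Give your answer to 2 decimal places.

subsidy = $41.09 per unit

Social marginal benefit = demand + MEB = 161.60 - 3.06q.
Set SMB = MC: 161.60 - 3.06q = 18.56 + 2.93q → q* = 23.8798.
The Pigouvian subsidy equals MEB at q*: 16.49 + 1.03×23.8798 = 41.0862.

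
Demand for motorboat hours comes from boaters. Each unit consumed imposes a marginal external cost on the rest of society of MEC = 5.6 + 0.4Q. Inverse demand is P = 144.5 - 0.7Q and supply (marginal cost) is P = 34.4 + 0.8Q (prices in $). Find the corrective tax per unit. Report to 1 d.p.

Social marginal benefit = demand − MEC = 138.9 - 1.1Q.
Set SMB = MC: 138.9 - 1.1Q = 34.4 + 0.8Q → Q* = 55.0000.
The Pigouvian tax equals MEC at Q*: 5.6 + 0.4×55.0000 = 27.6000.

tax = $27.6 per unit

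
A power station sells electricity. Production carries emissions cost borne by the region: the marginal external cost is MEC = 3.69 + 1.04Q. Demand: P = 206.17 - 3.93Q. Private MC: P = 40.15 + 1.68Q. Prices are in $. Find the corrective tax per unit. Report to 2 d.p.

Social marginal cost = private MC + MEC = 43.84 + 2.72Q.
Set SMC = demand: 43.84 + 2.72Q = 206.17 - 3.93Q → Q* = 24.4105.
The Pigouvian tax equals MEC at Q*: 3.69 + 1.04×24.4105 = 29.0769.

tax = $29.08 per unit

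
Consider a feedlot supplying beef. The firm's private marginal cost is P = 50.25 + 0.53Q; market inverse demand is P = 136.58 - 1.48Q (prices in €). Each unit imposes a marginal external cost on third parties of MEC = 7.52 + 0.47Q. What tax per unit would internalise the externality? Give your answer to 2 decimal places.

tax = €22.46 per unit

Social marginal cost = private MC + MEC = 57.77 + Q.
Set SMC = demand: 57.77 + Q = 136.58 - 1.48Q → Q* = 31.7782.
The Pigouvian tax equals MEC at Q*: 7.52 + 0.47×31.7782 = 22.4558.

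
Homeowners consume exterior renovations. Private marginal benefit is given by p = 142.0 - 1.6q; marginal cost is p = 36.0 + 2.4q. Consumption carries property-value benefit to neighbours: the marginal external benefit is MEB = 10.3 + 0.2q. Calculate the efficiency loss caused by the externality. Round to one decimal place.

Market equilibrium (private): 36.0 + 2.4q = 142.0 - 1.6q → q_m = 26.5000.
Social marginal benefit = demand + MEB = 152.3 - 1.4q.
Set SMB = MC: 152.3 - 1.4q = 36.0 + 2.4q → q* = 30.6053.
The loss is the area between SMB and MC from q* to q_m; with linear curves that's a triangle of height MEB(q_m).
DWL = ½ × 4.1053 × 15.6000 = 32.0213.

DWL = 32.0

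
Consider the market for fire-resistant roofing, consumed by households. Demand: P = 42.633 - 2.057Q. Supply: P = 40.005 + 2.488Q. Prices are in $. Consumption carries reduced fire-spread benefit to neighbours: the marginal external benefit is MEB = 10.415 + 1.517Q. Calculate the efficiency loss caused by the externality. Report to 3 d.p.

Market equilibrium (private): 40.005 + 2.488Q = 42.633 - 2.057Q → Q_m = 0.5782.
Social marginal benefit = demand + MEB = 53.048 - 0.540Q.
Set SMB = MC: 53.048 - 0.540Q = 40.005 + 2.488Q → Q* = 4.3075.
Between Q* and Q_m the wedge SMB − MC runs linearly from 0 to MEB(Q_m), so the loss is a triangle.
DWL = ½ × 3.7293 × 11.2922 = 21.0560.

DWL = $21.056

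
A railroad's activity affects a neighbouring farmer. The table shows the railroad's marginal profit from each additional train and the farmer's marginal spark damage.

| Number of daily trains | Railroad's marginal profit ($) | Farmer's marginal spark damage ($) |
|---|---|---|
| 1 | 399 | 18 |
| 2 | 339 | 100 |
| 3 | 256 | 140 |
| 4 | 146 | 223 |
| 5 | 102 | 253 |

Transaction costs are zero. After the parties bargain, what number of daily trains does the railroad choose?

3

Bargaining reaches the level where marginal profit last exceeds marginal spark damage.
That holds through level 3 (256 ≥ 140) but not at 4 (146 < 223).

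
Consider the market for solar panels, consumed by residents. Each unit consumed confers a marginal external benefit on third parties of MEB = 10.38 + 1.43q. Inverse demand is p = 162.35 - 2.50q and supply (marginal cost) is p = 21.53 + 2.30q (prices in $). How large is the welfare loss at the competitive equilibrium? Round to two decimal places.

Market equilibrium (private): 21.53 + 2.30q = 162.35 - 2.50q → q_m = 29.3375.
Social marginal benefit = demand + MEB = 172.73 - 1.07q.
Set SMB = MC: 172.73 - 1.07q = 21.53 + 2.30q → q* = 44.8665.
Height of the DWL triangle at q_m is SMB(q_m) − MC(q_m) = MEB(q_m) = 52.3326.
DWL = ½ × 15.5290 × 52.3326 = 406.3365.

DWL = $406.34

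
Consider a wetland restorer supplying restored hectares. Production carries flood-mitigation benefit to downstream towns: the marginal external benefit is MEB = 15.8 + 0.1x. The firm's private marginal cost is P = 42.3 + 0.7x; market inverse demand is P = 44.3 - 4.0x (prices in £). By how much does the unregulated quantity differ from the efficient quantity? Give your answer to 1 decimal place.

Market equilibrium (private): 42.3 + 0.7x = 44.3 - 4.0x → x_m = 0.4255.
Social marginal cost = private MC − MEB = 26.5 + 0.6x.
Set SMC = demand: 26.5 + 0.6x = 44.3 - 4.0x → x* = 3.8696.
Gap = |0.4255 − 3.8696| = 3.4441.

3.4 units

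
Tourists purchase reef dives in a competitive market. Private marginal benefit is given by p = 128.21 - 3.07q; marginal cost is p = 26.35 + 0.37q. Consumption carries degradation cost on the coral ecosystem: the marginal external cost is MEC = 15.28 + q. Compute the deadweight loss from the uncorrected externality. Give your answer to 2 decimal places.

DWL = 226.93

Market equilibrium (private): 26.35 + 0.37q = 128.21 - 3.07q → q_m = 29.6105.
Social marginal benefit = demand − MEC = 112.93 - 4.07q.
Set SMB = MC: 112.93 - 4.07q = 26.35 + 0.37q → q* = 19.5000.
The loss is the area between SMB and MC from q* to q_m; with linear curves that's a triangle of height MEC(q_m).
DWL = ½ × 10.1105 × 44.8905 = 226.9327.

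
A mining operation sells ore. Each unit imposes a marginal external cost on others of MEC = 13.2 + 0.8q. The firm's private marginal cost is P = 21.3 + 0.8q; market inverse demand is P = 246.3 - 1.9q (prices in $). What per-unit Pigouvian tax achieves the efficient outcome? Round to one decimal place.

tax = $61.6 per unit

Social marginal cost = private MC + MEC = 34.5 + 1.6q.
Set SMC = demand: 34.5 + 1.6q = 246.3 - 1.9q → q* = 60.5143.
The Pigouvian tax equals MEC at q*: 13.2 + 0.8×60.5143 = 61.6114.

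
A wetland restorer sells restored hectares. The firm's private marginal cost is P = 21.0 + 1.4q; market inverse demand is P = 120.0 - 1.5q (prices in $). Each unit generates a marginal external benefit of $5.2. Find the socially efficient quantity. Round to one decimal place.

Social marginal cost = private MC − MEB = 15.8 + 1.4q.
Set SMC = demand: 15.8 + 1.4q = 120.0 - 1.5q → q* = 35.9310.

q* = 35.9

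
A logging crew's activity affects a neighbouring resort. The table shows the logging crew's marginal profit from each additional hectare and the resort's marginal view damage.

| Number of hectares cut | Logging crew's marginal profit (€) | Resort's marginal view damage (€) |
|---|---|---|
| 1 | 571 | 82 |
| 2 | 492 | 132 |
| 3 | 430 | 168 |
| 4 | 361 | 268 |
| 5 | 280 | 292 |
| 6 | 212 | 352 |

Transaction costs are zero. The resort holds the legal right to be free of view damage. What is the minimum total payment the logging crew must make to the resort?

€650

Efficient level: marginal profit ≥ marginal view damage through level 4, so k* = 4.
With the resort holding the right, the logging crew must at least compensate total damage at k*: 82 + 132 + 168 + 268 = 650.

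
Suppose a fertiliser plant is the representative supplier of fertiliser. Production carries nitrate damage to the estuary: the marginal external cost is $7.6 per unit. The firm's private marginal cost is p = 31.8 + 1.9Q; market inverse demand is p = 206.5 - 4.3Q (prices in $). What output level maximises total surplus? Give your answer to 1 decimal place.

Q* = 27.0

Social marginal cost = private MC + MEC = 39.4 + 1.9Q.
Set SMC = demand: 39.4 + 1.9Q = 206.5 - 4.3Q → Q* = 26.9516.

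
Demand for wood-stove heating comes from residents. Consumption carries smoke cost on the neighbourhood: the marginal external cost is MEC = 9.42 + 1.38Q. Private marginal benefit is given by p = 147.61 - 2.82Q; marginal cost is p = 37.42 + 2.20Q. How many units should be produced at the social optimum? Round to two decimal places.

Social marginal benefit = demand − MEC = 138.19 - 4.20Q.
Set SMB = MC: 138.19 - 4.20Q = 37.42 + 2.20Q → Q* = 15.7453.

Q* = 15.75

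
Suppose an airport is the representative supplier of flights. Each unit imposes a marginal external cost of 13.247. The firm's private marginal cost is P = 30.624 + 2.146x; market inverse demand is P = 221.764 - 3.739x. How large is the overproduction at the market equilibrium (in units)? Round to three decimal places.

Market equilibrium (private): 30.624 + 2.146x = 221.764 - 3.739x → x_m = 32.4792.
Social marginal cost = private MC + MEC = 43.871 + 2.146x.
Set SMC = demand: 43.871 + 2.146x = 221.764 - 3.739x → x* = 30.2282.
Gap = |32.4792 − 30.2282| = 2.2510.

2.251 units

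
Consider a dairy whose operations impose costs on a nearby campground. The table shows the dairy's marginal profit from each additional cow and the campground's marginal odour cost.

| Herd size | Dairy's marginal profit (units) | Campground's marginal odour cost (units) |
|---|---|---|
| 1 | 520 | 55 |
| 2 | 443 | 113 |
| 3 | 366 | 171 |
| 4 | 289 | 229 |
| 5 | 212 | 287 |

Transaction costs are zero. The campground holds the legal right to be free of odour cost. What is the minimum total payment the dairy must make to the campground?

568

Efficient level: marginal profit ≥ marginal odour cost through level 4, so k* = 4.
With the campground holding the right, the dairy must at least compensate total damage at k*: 55 + 113 + 171 + 229 = 568.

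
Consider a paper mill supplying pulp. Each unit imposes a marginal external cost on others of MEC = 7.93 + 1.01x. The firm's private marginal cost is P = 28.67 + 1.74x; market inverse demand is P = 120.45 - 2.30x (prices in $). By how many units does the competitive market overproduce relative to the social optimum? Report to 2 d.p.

Market equilibrium (private): 28.67 + 1.74x = 120.45 - 2.30x → x_m = 22.7178.
Social marginal cost = private MC + MEC = 36.60 + 2.75x.
Set SMC = demand: 36.60 + 2.75x = 120.45 - 2.30x → x* = 16.6040.
Gap = |22.7178 − 16.6040| = 6.1138.

6.11 units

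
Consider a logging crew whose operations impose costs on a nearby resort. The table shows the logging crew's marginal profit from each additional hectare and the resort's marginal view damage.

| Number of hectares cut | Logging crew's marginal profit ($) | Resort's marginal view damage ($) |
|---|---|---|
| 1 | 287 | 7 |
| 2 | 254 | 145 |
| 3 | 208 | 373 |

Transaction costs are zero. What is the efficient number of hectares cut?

2

Bargaining reaches the level where marginal profit last exceeds marginal view damage.
That holds through level 2 (254 ≥ 145) but not at 3 (208 < 373).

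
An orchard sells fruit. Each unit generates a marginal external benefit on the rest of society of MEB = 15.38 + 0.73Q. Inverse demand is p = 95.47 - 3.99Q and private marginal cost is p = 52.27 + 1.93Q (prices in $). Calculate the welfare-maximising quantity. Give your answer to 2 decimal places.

Social marginal cost = private MC − MEB = 36.89 + 1.20Q.
Set SMC = demand: 36.89 + 1.20Q = 95.47 - 3.99Q → Q* = 11.2871.

Q* = 11.29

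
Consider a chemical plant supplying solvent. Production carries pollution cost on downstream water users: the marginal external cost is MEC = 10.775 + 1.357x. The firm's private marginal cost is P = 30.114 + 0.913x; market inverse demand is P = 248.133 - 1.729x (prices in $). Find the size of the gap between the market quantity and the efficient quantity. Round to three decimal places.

30.696 units

Market equilibrium (private): 30.114 + 0.913x = 248.133 - 1.729x → x_m = 82.5204.
Social marginal cost = private MC + MEC = 40.889 + 2.270x.
Set SMC = demand: 40.889 + 2.270x = 248.133 - 1.729x → x* = 51.8240.
Gap = |82.5204 − 51.8240| = 30.6964.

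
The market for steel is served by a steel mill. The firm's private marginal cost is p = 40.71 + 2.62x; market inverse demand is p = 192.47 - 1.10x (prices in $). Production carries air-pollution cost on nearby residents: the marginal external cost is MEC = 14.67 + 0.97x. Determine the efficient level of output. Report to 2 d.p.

Social marginal cost = private MC + MEC = 55.38 + 3.59x.
Set SMC = demand: 55.38 + 3.59x = 192.47 - 1.10x → x* = 29.2303.

x* = 29.23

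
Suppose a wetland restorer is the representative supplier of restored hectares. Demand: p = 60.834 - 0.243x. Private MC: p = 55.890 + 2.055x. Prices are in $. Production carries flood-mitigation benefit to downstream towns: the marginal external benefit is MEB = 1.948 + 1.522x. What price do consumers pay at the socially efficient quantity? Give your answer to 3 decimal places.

P = $58.676

Social marginal cost = private MC − MEB = 53.942 + 0.533x.
Set SMC = demand: 53.942 + 0.533x = 60.834 - 0.243x → x* = 8.8814.
Consumer price on the demand curve at x*: 60.834 − 0.243×8.8814 = 58.6758.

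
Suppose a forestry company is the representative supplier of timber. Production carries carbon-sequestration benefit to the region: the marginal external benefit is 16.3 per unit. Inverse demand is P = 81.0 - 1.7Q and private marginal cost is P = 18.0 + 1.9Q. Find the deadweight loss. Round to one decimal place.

DWL = 36.9

Market equilibrium (private): 18.0 + 1.9Q = 81.0 - 1.7Q → Q_m = 17.5000.
Social marginal cost = private MC − MEB = 1.7 + 1.9Q.
Set SMC = demand: 1.7 + 1.9Q = 81.0 - 1.7Q → Q* = 22.0278.
The loss is the area between SMC and demand from Q* to Q_m; with linear curves that's a triangle of height MEB(Q_m).
DWL = ½ × 4.5278 × 16.3000 = 36.9016.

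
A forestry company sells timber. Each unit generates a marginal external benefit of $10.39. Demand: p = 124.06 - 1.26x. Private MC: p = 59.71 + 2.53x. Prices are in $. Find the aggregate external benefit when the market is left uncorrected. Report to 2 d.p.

$176.41

Market equilibrium (private): 59.71 + 2.53x = 124.06 - 1.26x → x_m = 16.9789.
Total external benefit = MEB × x_m = 10.39 × 16.9789 = 176.4108.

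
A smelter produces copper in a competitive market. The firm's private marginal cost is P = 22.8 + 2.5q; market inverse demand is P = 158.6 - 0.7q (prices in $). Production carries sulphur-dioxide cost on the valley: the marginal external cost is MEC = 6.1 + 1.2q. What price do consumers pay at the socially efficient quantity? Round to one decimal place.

P = $138.0

Social marginal cost = private MC + MEC = 28.9 + 3.7q.
Set SMC = demand: 28.9 + 3.7q = 158.6 - 0.7q → q* = 29.4773.
Consumer price on the demand curve at q*: 158.6 − 0.7×29.4773 = 137.9659.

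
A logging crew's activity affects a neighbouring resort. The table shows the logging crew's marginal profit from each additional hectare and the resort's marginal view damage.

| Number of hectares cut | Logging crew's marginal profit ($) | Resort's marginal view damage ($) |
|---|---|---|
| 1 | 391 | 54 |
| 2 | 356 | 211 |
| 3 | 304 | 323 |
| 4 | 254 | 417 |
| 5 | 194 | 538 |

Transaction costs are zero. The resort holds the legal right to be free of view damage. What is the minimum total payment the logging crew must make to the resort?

Efficient level: marginal profit ≥ marginal view damage through level 2, so k* = 2.
With the resort holding the right, the logging crew must at least compensate total damage at k*: 54 + 211 = 265.

$265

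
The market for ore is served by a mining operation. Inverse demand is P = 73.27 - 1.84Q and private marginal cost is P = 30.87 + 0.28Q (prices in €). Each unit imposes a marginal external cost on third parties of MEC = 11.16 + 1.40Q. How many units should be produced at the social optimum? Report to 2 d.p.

Q* = 8.88

Social marginal cost = private MC + MEC = 42.03 + 1.68Q.
Set SMC = demand: 42.03 + 1.68Q = 73.27 - 1.84Q → Q* = 8.8750.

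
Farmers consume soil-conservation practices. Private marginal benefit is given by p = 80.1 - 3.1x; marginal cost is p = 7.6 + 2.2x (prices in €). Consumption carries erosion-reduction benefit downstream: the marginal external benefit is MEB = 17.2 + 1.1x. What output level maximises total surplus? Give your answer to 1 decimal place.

x* = 21.4

Social marginal benefit = demand + MEB = 97.3 - 2.0x.
Set SMB = MC: 97.3 - 2.0x = 7.6 + 2.2x → x* = 21.3571.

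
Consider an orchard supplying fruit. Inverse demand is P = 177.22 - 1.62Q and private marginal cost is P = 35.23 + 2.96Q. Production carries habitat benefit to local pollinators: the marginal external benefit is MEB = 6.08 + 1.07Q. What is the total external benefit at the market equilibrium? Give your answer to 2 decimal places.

702.70

Market equilibrium (private): 35.23 + 2.96Q = 177.22 - 1.62Q → Q_m = 31.0022.
Total external benefit = ∫₀^{Q_m} (6.08 + 1.07Q) dQ = 6.08×31.0022 + ½×1.07×31.0022² = 702.7014.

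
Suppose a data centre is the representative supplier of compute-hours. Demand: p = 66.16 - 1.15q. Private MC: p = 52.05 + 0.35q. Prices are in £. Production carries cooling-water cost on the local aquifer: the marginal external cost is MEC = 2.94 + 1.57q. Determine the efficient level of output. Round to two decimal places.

Social marginal cost = private MC + MEC = 54.99 + 1.92q.
Set SMC = demand: 54.99 + 1.92q = 66.16 - 1.15q → q* = 3.6384.

q* = 3.64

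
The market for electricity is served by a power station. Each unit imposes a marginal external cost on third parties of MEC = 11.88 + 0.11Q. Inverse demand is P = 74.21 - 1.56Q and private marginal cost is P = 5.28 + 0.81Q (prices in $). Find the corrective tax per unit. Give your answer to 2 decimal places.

tax = $14.41 per unit

Social marginal cost = private MC + MEC = 17.16 + 0.92Q.
Set SMC = demand: 17.16 + 0.92Q = 74.21 - 1.56Q → Q* = 23.0040.
The Pigouvian tax equals MEC at Q*: 11.88 + 0.11×23.0040 = 14.4104.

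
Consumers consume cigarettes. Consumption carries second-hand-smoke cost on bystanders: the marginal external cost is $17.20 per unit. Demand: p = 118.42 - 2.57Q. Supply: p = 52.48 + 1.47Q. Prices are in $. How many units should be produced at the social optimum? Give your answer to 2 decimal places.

Q* = 12.06

Social marginal benefit = demand − MEC = 101.22 - 2.57Q.
Set SMB = MC: 101.22 - 2.57Q = 52.48 + 1.47Q → Q* = 12.0644.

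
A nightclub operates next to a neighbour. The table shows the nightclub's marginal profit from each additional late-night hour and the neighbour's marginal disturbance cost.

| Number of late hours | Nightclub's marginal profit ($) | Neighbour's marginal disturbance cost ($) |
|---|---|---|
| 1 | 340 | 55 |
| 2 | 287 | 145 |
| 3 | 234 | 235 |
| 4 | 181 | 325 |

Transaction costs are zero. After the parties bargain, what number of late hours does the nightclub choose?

Bargaining reaches the level where marginal profit last exceeds marginal disturbance cost.
That holds through level 2 (287 ≥ 145) but not at 3 (234 < 235).

2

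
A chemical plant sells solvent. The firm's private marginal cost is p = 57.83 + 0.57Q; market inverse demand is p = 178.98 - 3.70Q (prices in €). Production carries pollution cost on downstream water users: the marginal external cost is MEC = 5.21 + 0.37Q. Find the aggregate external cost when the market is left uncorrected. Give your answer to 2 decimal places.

€296.74

Market equilibrium (private): 57.83 + 0.57Q = 178.98 - 3.70Q → Q_m = 28.3724.
Total external cost = ∫₀^{Q_m} (5.21 + 0.37Q) dQ = 5.21×28.3724 + ½×0.37×28.3724² = 296.7439.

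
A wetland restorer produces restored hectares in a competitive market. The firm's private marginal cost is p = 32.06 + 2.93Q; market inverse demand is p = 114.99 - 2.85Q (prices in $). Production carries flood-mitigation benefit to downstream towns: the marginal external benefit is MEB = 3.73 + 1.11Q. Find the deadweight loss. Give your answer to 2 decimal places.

DWL = $41.37

Market equilibrium (private): 32.06 + 2.93Q = 114.99 - 2.85Q → Q_m = 14.3478.
Social marginal cost = private MC − MEB = 28.33 + 1.82Q.
Set SMC = demand: 28.33 + 1.82Q = 114.99 - 2.85Q → Q* = 18.5567.
Between Q* and Q_m the wedge demand − SMC runs linearly from 0 to MEB(Q_m), so the loss is a triangle.
DWL = ½ × 4.2089 × 19.6560 = 41.3651.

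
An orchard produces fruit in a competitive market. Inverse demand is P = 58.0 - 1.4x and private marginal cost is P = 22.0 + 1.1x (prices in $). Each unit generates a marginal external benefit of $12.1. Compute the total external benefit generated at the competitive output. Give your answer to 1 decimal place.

$174.2

Market equilibrium (private): 22.0 + 1.1x = 58.0 - 1.4x → x_m = 14.4000.
Total external benefit = MEB × x_m = 12.1 × 14.4000 = 174.2400.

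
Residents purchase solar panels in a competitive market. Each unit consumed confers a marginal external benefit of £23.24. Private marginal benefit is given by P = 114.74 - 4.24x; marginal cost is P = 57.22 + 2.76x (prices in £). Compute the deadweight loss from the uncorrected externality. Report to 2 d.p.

Market equilibrium (private): 57.22 + 2.76x = 114.74 - 4.24x → x_m = 8.2171.
Social marginal benefit = demand + MEB = 137.98 - 4.24x.
Set SMB = MC: 137.98 - 4.24x = 57.22 + 2.76x → x* = 11.5371.
Between x* and x_m the wedge SMB − MC runs linearly from 0 to MEB(x_m), so the loss is a triangle.
DWL = ½ × 3.3200 × 23.2400 = 38.5784.

DWL = £38.58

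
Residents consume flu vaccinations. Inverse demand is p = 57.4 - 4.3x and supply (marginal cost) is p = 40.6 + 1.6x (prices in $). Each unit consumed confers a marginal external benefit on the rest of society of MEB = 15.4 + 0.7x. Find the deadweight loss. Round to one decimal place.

Market equilibrium (private): 40.6 + 1.6x = 57.4 - 4.3x → x_m = 2.8475.
Social marginal benefit = demand + MEB = 72.8 - 3.6x.
Set SMB = MC: 72.8 - 3.6x = 40.6 + 1.6x → x* = 6.1923.
The loss is the area between SMB and MC from x* to x_m; with linear curves that's a triangle of height MEB(x_m).
DWL = ½ × 3.3448 × 17.3932 = 29.0884.

DWL = $29.1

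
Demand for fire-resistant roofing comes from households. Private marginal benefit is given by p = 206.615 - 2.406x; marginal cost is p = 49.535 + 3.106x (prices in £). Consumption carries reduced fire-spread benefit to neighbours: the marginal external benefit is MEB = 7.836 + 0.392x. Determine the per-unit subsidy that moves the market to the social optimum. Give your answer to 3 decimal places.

subsidy = £20.462 per unit

Social marginal benefit = demand + MEB = 214.451 - 2.014x.
Set SMB = MC: 214.451 - 2.014x = 49.535 + 3.106x → x* = 32.2102.
The Pigouvian subsidy equals MEB at x*: 7.836 + 0.392×32.2102 = 20.4624.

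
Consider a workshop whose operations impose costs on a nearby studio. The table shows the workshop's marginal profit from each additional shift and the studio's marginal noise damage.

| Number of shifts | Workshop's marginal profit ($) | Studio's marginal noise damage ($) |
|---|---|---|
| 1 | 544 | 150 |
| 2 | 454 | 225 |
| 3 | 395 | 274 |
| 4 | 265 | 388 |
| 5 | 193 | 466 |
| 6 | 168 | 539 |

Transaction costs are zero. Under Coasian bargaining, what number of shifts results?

3

Bargaining reaches the level where marginal profit last exceeds marginal noise damage.
That holds through level 3 (395 ≥ 274) but not at 4 (265 < 388).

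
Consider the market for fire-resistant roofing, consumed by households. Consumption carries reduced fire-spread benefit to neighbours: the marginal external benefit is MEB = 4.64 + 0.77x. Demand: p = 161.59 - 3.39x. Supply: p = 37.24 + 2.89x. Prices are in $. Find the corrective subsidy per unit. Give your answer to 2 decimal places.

subsidy = $22.67 per unit

Social marginal benefit = demand + MEB = 166.23 - 2.62x.
Set SMB = MC: 166.23 - 2.62x = 37.24 + 2.89x → x* = 23.4102.
The Pigouvian subsidy equals MEB at x*: 4.64 + 0.77×23.4102 = 22.6659.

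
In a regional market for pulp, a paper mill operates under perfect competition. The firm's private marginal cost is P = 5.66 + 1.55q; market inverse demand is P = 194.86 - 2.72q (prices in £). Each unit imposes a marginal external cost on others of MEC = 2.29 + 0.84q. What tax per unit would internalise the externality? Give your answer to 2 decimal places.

Social marginal cost = private MC + MEC = 7.95 + 2.39q.
Set SMC = demand: 7.95 + 2.39q = 194.86 - 2.72q → q* = 36.5773.
The Pigouvian tax equals MEC at q*: 2.29 + 0.84×36.5773 = 33.0149.

tax = £33.01 per unit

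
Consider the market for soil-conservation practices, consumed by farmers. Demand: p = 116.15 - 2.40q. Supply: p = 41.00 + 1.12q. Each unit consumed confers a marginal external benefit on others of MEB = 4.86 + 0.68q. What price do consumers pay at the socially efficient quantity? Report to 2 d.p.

Social marginal benefit = demand + MEB = 121.01 - 1.72q.
Set SMB = MC: 121.01 - 1.72q = 41.00 + 1.12q → q* = 28.1725.
Consumer price on the demand curve at q*: 116.15 − 2.40×28.1725 = 48.5360.

P = 48.54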